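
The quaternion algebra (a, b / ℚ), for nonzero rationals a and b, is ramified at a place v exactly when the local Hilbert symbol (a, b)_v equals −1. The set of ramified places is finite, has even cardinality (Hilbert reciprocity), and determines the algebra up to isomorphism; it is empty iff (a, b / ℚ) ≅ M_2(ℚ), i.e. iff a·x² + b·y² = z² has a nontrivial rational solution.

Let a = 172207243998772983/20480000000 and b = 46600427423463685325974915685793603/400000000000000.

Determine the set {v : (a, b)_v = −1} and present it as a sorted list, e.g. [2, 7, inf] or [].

Mod squares: a ≡ 139035, b ≡ 17043. Check v ∈ {∞, 2, 3, 5, 7, 11, 13, 19, 23, 31}.
v=23: a=23^1·(≡21), b=23^3·(≡5) mod 23; (21|23)=-1, (5|23)=-1; (−1)^{1·3·11}·(-1)^3·(-1)^1 = -1.
v=5: a=5^-7·(≡2), b=5^-14·(≡3) mod 5; (2|5)=-1, (3|5)=-1; (−1)^{-7·-14·2}·(-1)^-14·(-1)^-7 = -1.
v=∞: 139035 > 0 and 17043 > 0  ⇒  (a,b)_∞ = +1.
v=13: a=13^1·(≡4), b=13^3·(≡6) mod 13; (4|13)=+1, (6|13)=-1; (−1)^{1·3·6}·(+1)^3·(-1)^1 = -1.
v=2: v_2(a)=-18, v_2(b)=-16; units ≡ 3, 3 (mod 8); ε·ε+αω+βω = 1·1+-18·1+-16·1 ≡ 1  ⇒  (a,b)_2 = -1.
v=3: a=3^11·(≡1), b=3^11·(≡2) mod 3; (1|3)=+1, (2|3)=-1; (−1)^{11·11·1}·(+1)^11·(-1)^11 = +1.
v=31: a=31^1·(≡27), b=31^2·(≡27) mod 31; (27|31)=-1, (27|31)=-1; (−1)^{1·2·15}·(-1)^2·(-1)^1 = -1.
v=11: a=11^2·(≡8), b=11^4·(≡9) mod 11; (8|11)=-1, (9|11)=+1; (−1)^{2·4·5}·(-1)^4·(+1)^2 = +1.
v=19: a=19^2·(≡15), b=19^5·(≡9) mod 19; (15|19)=-1, (9|19)=+1; (−1)^{2·5·9}·(-1)^5·(+1)^2 = -1.
v=7: a=7^4·(≡1), b=7^10·(≡6) mod 7; (1|7)=+1, (6|7)=-1; (−1)^{4·10·3}·(+1)^10·(-1)^4 = +1.
Ram(139035, 17043) = {2, 5, 13, 19, 23, 31}; no ℚ_2-point on the conic.

[2, 5, 13, 19, 23, 31]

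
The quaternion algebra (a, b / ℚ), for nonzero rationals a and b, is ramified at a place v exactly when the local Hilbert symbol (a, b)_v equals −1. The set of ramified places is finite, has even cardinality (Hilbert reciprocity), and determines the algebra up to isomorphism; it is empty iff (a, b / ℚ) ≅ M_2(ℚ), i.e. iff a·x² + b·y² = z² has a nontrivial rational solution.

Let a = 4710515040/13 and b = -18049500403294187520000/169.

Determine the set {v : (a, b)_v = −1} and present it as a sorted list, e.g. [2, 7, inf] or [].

(a, b) ≡ (30030, -238) mod (ℚ^×)²; places V = {2, 3, 5, 7, 11, 13, 17, ∞}.
(a,b)_∞: sgn(30030)=+, sgn(-238)=−, so +1.
(a,b)_2: α=5, β=15; u≡7, v≡1 (mod 8); ε(u)ε(v)=1·0, αω(v)=5·0, βω(u)=15·0; sum ≡ 0  ⇒  +1.
(a,b)_5: α=1, u≡1; β=4, v≡2 (mod 5); (1|5)=+1, (2|5)=-1; sign (−1)^0·+1^4·-1^1 = -1.
(a,b)_3: α=3, u≡2; β=6, v≡2 (mod 3); (2|3)=-1, (2|3)=-1; sign (−1)^0·-1^6·-1^3 = -1.
(a,b)_11: α=1, u≡2; β=4, v≡5 (mod 11); (2|11)=-1, (5|11)=+1; sign (−1)^0·-1^4·+1^1 = +1.
(a,b)_7: α=3, u≡6; β=5, v≡1 (mod 7); (6|7)=-1, (1|7)=+1; sign (−1)^1·-1^5·+1^3 = +1.
(a,b)_17: α=2, u≡9; β=3, v≡6 (mod 17); (9|17)=+1, (6|17)=-1; sign (−1)^0·+1^3·-1^2 = +1.
(a,b)_13: α=-1, u≡10; β=-2, v≡4 (mod 13); (10|13)=+1, (4|13)=+1; sign (−1)^0·+1^-2·+1^-1 = +1.
Ram(30030, -238) = {3, 5}; no ℚ_3-point on the conic.

[3, 5]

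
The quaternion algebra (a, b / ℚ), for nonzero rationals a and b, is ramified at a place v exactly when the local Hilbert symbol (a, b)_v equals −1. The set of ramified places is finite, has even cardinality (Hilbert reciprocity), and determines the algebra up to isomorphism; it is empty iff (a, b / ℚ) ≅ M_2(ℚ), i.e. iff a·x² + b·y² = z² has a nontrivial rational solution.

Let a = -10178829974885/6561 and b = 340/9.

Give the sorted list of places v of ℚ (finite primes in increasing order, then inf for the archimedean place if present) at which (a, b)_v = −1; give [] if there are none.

[11, 13, 17, 29]

(a, b) ≡ (-393965, 85) mod (ℚ^×)²; places V = {2, 3, 5, 11, 13, 17, 19, 23, 29, ∞}.
(a,b)_13: α=3, u≡7; β=0, v≡6 (mod 13); (7|13)=-1, (6|13)=-1; sign (−1)^0·-1^0·-1^3 = -1.
(a,b)_2: α=0, β=2; u≡3, v≡5 (mod 8); ε(u)ε(v)=1·0, αω(v)=0·1, βω(u)=2·1; sum ≡ 0  ⇒  +1.
(a,b)_11: α=1, u≡9; β=0, v≡6 (mod 11); (9|11)=+1, (6|11)=-1; sign (−1)^0·+1^0·-1^1 = -1.
(a,b)_19: α=1, u≡14; β=0, v≡4 (mod 19); (14|19)=-1, (4|19)=+1; sign (−1)^0·-1^0·+1^1 = +1.
(a,b)_∞: sgn(-393965)=−, sgn(85)=+, so +1.
(a,b)_29: α=1, u≡22; β=0, v≡12 (mod 29); (22|29)=+1, (12|29)=-1; sign (−1)^0·+1^0·-1^1 = -1.
(a,b)_17: α=2, u≡3; β=1, v≡6 (mod 17); (3|17)=-1, (6|17)=-1; sign (−1)^0·-1^1·-1^2 = -1.
(a,b)_3: α=-8, u≡1; β=-2, v≡1 (mod 3); (1|3)=+1, (1|3)=+1; sign (−1)^0·+1^-2·+1^-8 = +1.
(a,b)_5: α=1, u≡3; β=1, v≡2 (mod 5); (3|5)=-1, (2|5)=-1; sign (−1)^0·-1^1·-1^1 = +1.
(a,b)_23: α=2, u≡4; β=0, v≡2 (mod 23); (4|23)=+1, (2|23)=+1; sign (−1)^0·+1^0·+1^2 = +1.
(-393965, 85 / ℚ) ramifies at {11, 13, 17, 29}: a division algebra.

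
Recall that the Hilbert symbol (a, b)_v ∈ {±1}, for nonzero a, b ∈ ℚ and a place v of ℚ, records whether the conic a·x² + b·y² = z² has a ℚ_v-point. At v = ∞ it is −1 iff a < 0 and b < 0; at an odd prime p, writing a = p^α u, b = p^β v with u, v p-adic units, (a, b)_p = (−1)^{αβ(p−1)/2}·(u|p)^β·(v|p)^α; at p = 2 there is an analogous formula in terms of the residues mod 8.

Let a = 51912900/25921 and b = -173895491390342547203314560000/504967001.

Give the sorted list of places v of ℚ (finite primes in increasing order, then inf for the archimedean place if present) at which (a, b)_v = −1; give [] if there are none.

[23, 29]

(a, b) ≡ (6409, -19605131) mod (ℚ^×)²; places V = {2, 3, 5, 7, 11, 13, 17, 19, 23, 29, 47, ∞}.
(a,b)_19: α=0, u≡11; β=3, v≡10 (mod 19); (11|19)=+1, (10|19)=-1; sign (−1)^0·+1^3·-1^0 = +1.
(a,b)_13: α=1, u≡1; β=3, v≡4 (mod 13); (1|13)=+1, (4|13)=+1; sign (−1)^0·+1^3·+1^1 = +1.
(a,b)_3: α=4, u≡1; β=4, v≡1 (mod 3); (1|3)=+1, (1|3)=+1; sign (−1)^0·+1^4·+1^4 = +1.
(a,b)_∞: sgn(6409)=+, sgn(-19605131)=−, so +1.
(a,b)_47: α=0, u≡27; β=2, v≡5 (mod 47); (27|47)=+1, (5|47)=-1; sign (−1)^0·+1^2·-1^0 = +1.
(a,b)_7: α=-2, u≡1; β=-3, v≡4 (mod 7); (1|7)=+1, (4|7)=+1; sign (−1)^0·+1^-3·+1^-2 = +1.
(a,b)_11: α=0, u≡10; β=-2, v≡4 (mod 11); (10|11)=-1, (4|11)=+1; sign (−1)^0·-1^-2·+1^0 = +1.
(a,b)_29: α=1, u≡14; β=5, v≡7 (mod 29); (14|29)=-1, (7|29)=+1; sign (−1)^0·-1^5·+1^1 = -1.
(a,b)_23: α=-2, u≡20; β=-3, v≡2 (mod 23); (20|23)=-1, (2|23)=+1; sign (−1)^0·-1^-3·+1^-2 = -1.
(a,b)_17: α=1, u≡11; β=3, v≡6 (mod 17); (11|17)=-1, (6|17)=-1; sign (−1)^0·-1^3·-1^1 = +1.
(a,b)_2: α=2, β=10; u≡1, v≡5 (mod 8); ε(u)ε(v)=0·0, αω(v)=2·1, βω(u)=10·0; sum ≡ 0  ⇒  +1.
(a,b)_5: α=2, u≡1; β=4, v≡4 (mod 5); (1|5)=+1, (4|5)=+1; sign (−1)^0·+1^4·+1^2 = +1.
(6409, -19605131 / ℚ) ramifies at {23, 29}: a division algebra.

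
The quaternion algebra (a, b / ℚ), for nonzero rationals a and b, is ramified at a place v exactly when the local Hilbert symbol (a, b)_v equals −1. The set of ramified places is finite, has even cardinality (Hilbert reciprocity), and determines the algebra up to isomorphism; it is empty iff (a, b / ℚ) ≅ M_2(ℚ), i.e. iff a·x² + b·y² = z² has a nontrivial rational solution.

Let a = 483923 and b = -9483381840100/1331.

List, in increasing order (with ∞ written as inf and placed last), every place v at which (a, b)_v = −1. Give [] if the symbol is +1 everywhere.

[29, 41]

Mod squares: a ≡ 483923, b ≡ -11. Check v ∈ {∞, 2, 5, 7, 11, 29, 37, 41}.
v=5: a=5^0·(≡3), b=5^2·(≡1) mod 5; (3|5)=-1, (1|5)=+1; (−1)^{0·2·2}·(-1)^2·(+1)^0 = +1.
v=11: a=11^1·(≡4), b=11^-3·(≡8) mod 11; (4|11)=+1, (8|11)=-1; (−1)^{1·-3·5}·(+1)^-3·(-1)^1 = +1.
v=29: a=29^1·(≡12), b=29^2·(≡2) mod 29; (12|29)=-1, (2|29)=-1; (−1)^{1·2·14}·(-1)^2·(-1)^1 = -1.
v=∞: 483923 > 0 and -11 < 0  ⇒  (a,b)_∞ = +1.
v=7: a=7^0·(≡6), b=7^2·(≡6) mod 7; (6|7)=-1, (6|7)=-1; (−1)^{0·2·3}·(-1)^2·(-1)^0 = +1.
v=2: v_2(a)=0, v_2(b)=2; units ≡ 3, 5 (mod 8); ε·ε+αω+βω = 1·0+0·1+2·1 ≡ 0  ⇒  (a,b)_2 = +1.
v=41: a=41^1·(≡36), b=41^2·(≡30) mod 41; (36|41)=+1, (30|41)=-1; (−1)^{1·2·20}·(+1)^2·(-1)^1 = -1.
v=37: a=37^1·(≡18), b=37^2·(≡30) mod 37; (18|37)=-1, (30|37)=+1; (−1)^{1·2·18}·(-1)^2·(+1)^1 = +1.
|Ram(483923, -11)| = 2, even; anisotropic at {29, 41}.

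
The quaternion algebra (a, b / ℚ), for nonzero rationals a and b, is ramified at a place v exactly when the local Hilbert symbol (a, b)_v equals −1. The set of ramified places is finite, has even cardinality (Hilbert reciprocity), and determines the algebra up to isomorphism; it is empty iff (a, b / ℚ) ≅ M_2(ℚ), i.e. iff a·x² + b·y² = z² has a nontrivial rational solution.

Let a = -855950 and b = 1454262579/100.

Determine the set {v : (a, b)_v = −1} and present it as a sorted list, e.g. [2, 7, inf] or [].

[2, 7, 17, 19, 41, 53]

Mod squares: a ≡ -34238, b ≡ 148379. Check v ∈ {∞, 2, 3, 5, 7, 11, 17, 19, 41, 47, 53}.
v=47: a=47^0·(≡14), b=47^1·(≡2) mod 47; (14|47)=+1, (2|47)=+1; (−1)^{0·1·23}·(+1)^1·(+1)^0 = +1.
v=2: v_2(a)=1, v_2(b)=-2; units ≡ 1, 3 (mod 8); ε·ε+αω+βω = 0·1+1·1+-2·0 ≡ 1  ⇒  (a,b)_2 = -1.
v=17: a=17^1·(≡4), b=17^0·(≡12) mod 17; (4|17)=+1, (12|17)=-1; (−1)^{1·0·8}·(+1)^0·(-1)^1 = -1.
v=3: a=3^0·(≡1), b=3^4·(≡2) mod 3; (1|3)=+1, (2|3)=-1; (−1)^{0·4·1}·(+1)^4·(-1)^0 = +1.
v=∞: -34238 < 0 and 148379 > 0  ⇒  (a,b)_∞ = +1.
v=7: a=7^0·(≡3), b=7^1·(≡4) mod 7; (3|7)=-1, (4|7)=+1; (−1)^{0·1·3}·(-1)^1·(+1)^0 = -1.
v=5: a=5^2·(≡2), b=5^-2·(≡1) mod 5; (2|5)=-1, (1|5)=+1; (−1)^{2·-2·2}·(-1)^-2·(+1)^2 = +1.
v=11: a=11^0·(≡4), b=11^3·(≡1) mod 11; (4|11)=+1, (1|11)=+1; (−1)^{0·3·5}·(+1)^3·(+1)^0 = +1.
v=19: a=19^1·(≡18), b=19^0·(≡18) mod 19; (18|19)=-1, (18|19)=-1; (−1)^{1·0·9}·(-1)^0·(-1)^1 = -1.
v=41: a=41^0·(≡7), b=41^1·(≡24) mod 41; (7|41)=-1, (24|41)=-1; (−1)^{0·1·20}·(-1)^1·(-1)^0 = -1.
v=53: a=53^1·(≡15), b=53^0·(≡39) mod 53; (15|53)=+1, (39|53)=-1; (−1)^{1·0·26}·(+1)^0·(-1)^1 = -1.
|Ram(-34238, 148379)| = 6, even; anisotropic at {2, 7, 17, 19, 41, 53}.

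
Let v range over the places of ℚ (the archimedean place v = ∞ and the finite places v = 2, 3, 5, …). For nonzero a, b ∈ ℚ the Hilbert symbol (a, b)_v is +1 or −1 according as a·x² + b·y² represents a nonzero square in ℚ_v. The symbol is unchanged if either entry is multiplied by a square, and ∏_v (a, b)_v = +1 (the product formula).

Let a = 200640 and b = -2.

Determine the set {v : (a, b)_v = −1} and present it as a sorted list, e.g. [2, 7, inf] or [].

Mod squares: a ≡ 3135, b ≡ -2. Check v ∈ {∞, 2, 3, 5, 11, 19}.
v=11: a=11^1·(≡2), b=11^0·(≡9) mod 11; (2|11)=-1, (9|11)=+1; (−1)^{1·0·5}·(-1)^0·(+1)^1 = +1.
v=2: v_2(a)=6, v_2(b)=1; units ≡ 7, 7 (mod 8); ε·ε+αω+βω = 1·1+6·0+1·0 ≡ 1  ⇒  (a,b)_2 = -1.
v=∞: 3135 > 0 and -2 < 0  ⇒  (a,b)_∞ = +1.
v=5: a=5^1·(≡3), b=5^0·(≡3) mod 5; (3|5)=-1, (3|5)=-1; (−1)^{1·0·2}·(-1)^0·(-1)^1 = -1.
v=3: a=3^1·(≡1), b=3^0·(≡1) mod 3; (1|3)=+1, (1|3)=+1; (−1)^{1·0·1}·(+1)^0·(+1)^1 = +1.
v=19: a=19^1·(≡15), b=19^0·(≡17) mod 19; (15|19)=-1, (17|19)=+1; (−1)^{1·0·9}·(-1)^0·(+1)^1 = +1.
|Ram(3135, -2)| = 2, even; anisotropic at {2, 5}.

[2, 5]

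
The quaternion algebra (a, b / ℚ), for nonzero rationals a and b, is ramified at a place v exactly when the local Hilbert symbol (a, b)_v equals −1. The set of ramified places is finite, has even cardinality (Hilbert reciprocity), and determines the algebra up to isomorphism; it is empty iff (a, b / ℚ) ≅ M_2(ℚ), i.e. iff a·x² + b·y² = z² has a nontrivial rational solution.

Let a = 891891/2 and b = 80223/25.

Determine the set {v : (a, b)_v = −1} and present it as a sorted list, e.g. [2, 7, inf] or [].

[2, 3, 7, 17]

(a, b) ≡ (182, 663) mod (ℚ^×)²; places V = {2, 3, 5, 7, 11, 13, 17, ∞}.
(a,b)_13: α=1, u≡3; β=1, v≡4 (mod 13); (3|13)=+1, (4|13)=+1; sign (−1)^0·+1^1·+1^1 = +1.
(a,b)_∞: sgn(182)=+, sgn(663)=+, so +1.
(a,b)_7: α=1, u≡3; β=0, v≡6 (mod 7); (3|7)=-1, (6|7)=-1; sign (−1)^0·-1^0·-1^1 = -1.
(a,b)_2: α=-1, β=0; u≡3, v≡7 (mod 8); ε(u)ε(v)=1·1, αω(v)=-1·0, βω(u)=0·1; sum ≡ 1  ⇒  -1.
(a,b)_17: α=0, u≡10; β=1, v≡14 (mod 17); (10|17)=-1, (14|17)=-1; sign (−1)^0·-1^1·-1^0 = -1.
(a,b)_5: α=0, u≡3; β=-2, v≡3 (mod 5); (3|5)=-1, (3|5)=-1; sign (−1)^0·-1^-2·-1^0 = +1.
(a,b)_11: α=2, u≡6; β=2, v≡1 (mod 11); (6|11)=-1, (1|11)=+1; sign (−1)^0·-1^2·+1^2 = +1.
(a,b)_3: α=4, u≡2; β=1, v≡2 (mod 3); (2|3)=-1, (2|3)=-1; sign (−1)^0·-1^1·-1^4 = -1.
|Ram(182, 663)| = 4, even; anisotropic at {2, 3, 7, 17}.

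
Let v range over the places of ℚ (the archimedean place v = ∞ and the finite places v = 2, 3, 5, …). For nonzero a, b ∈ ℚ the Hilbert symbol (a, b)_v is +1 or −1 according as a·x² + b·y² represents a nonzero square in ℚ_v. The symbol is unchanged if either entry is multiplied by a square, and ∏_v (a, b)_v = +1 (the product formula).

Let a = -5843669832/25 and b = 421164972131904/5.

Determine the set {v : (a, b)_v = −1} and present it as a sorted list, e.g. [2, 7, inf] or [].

(a, b) ≡ (-2, 5005) mod (ℚ^×)²; places V = {2, 3, 5, 7, 11, 13, ∞}.
(a,b)_2: α=3, β=6; u≡7, v≡5 (mod 8); ε(u)ε(v)=1·0, αω(v)=3·1, βω(u)=6·0; sum ≡ 1  ⇒  -1.
(a,b)_∞: sgn(-2)=−, sgn(5005)=+, so +1.
(a,b)_3: α=6, u≡1; β=8, v≡1 (mod 3); (1|3)=+1, (1|3)=+1; sign (−1)^0·+1^8·+1^6 = +1.
(a,b)_13: α=2, u≡8; β=3, v≡7 (mod 13); (8|13)=-1, (7|13)=-1; sign (−1)^0·-1^3·-1^2 = -1.
(a,b)_7: α=2, u≡3; β=3, v≡1 (mod 7); (3|7)=-1, (1|7)=+1; sign (−1)^0·-1^3·+1^2 = -1.
(a,b)_5: α=-2, u≡3; β=-1, v≡4 (mod 5); (3|5)=-1, (4|5)=+1; sign (−1)^0·-1^-1·+1^-2 = -1.
(a,b)_11: α=2, u≡5; β=3, v≡1 (mod 11); (5|11)=+1, (1|11)=+1; sign (−1)^0·+1^3·+1^2 = +1.
Ram(-2, 5005) = {2, 5, 7, 13}; no ℚ_2-point on the conic.

[2, 5, 7, 13]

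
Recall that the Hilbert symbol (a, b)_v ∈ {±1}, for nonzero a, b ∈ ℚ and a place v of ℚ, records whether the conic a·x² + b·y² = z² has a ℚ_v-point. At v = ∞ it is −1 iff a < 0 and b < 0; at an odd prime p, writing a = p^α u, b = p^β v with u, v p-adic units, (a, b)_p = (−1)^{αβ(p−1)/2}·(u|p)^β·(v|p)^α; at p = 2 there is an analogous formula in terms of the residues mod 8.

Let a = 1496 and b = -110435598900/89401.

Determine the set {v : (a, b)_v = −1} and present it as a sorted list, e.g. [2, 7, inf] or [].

Mod squares: a ≡ 374, b ≡ -29. Check v ∈ {∞, 2, 3, 5, 11, 13, 17, 23, 29}.
v=3: a=3^0·(≡2), b=3^2·(≡1) mod 3; (2|3)=-1, (1|3)=+1; (−1)^{0·2·1}·(-1)^2·(+1)^0 = +1.
v=23: a=23^0·(≡1), b=23^-2·(≡5) mod 23; (1|23)=+1, (5|23)=-1; (−1)^{0·-2·11}·(+1)^-2·(-1)^0 = +1.
v=5: a=5^0·(≡1), b=5^2·(≡4) mod 5; (1|5)=+1, (4|5)=+1; (−1)^{0·2·2}·(+1)^2·(+1)^0 = +1.
v=13: a=13^0·(≡1), b=13^-2·(≡4) mod 13; (1|13)=+1, (4|13)=+1; (−1)^{0·-2·6}·(+1)^-2·(+1)^0 = +1.
v=2: v_2(a)=3, v_2(b)=2; units ≡ 3, 3 (mod 8); ε·ε+αω+βω = 1·1+3·1+2·1 ≡ 0  ⇒  (a,b)_2 = +1.
v=∞: 374 > 0 and -29 < 0  ⇒  (a,b)_∞ = +1.
v=11: a=11^1·(≡4), b=11^4·(≡5) mod 11; (4|11)=+1, (5|11)=+1; (−1)^{1·4·5}·(+1)^4·(+1)^1 = +1.
v=17: a=17^1·(≡3), b=17^2·(≡10) mod 17; (3|17)=-1, (10|17)=-1; (−1)^{1·2·8}·(-1)^2·(-1)^1 = -1.
v=29: a=29^0·(≡17), b=29^1·(≡20) mod 29; (17|29)=-1, (20|29)=+1; (−1)^{0·1·14}·(-1)^1·(+1)^0 = -1.
(374, -29 / ℚ) ramifies at {17, 29}: a division algebra.

[17, 29]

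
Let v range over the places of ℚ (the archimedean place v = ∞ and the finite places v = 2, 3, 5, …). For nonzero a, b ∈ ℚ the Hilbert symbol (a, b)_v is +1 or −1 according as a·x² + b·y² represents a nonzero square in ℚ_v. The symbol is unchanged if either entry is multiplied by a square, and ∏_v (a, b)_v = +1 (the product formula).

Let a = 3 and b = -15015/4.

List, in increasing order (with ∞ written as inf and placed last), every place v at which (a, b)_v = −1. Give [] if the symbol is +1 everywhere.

(a, b) ≡ (3, -15015) mod (ℚ^×)²; places V = {2, 3, 5, 7, 11, 13, ∞}.
(a,b)_2: α=0, β=-2; u≡3, v≡1 (mod 8); ε(u)ε(v)=1·0, αω(v)=0·0, βω(u)=-2·1; sum ≡ 0  ⇒  +1.
(a,b)_13: α=0, u≡3; β=1, v≡7 (mod 13); (3|13)=+1, (7|13)=-1; sign (−1)^0·+1^1·-1^0 = +1.
(a,b)_11: α=0, u≡3; β=1, v≡8 (mod 11); (3|11)=+1, (8|11)=-1; sign (−1)^0·+1^1·-1^0 = +1.
(a,b)_3: α=1, u≡1; β=1, v≡2 (mod 3); (1|3)=+1, (2|3)=-1; sign (−1)^1·+1^1·-1^1 = +1.
(a,b)_7: α=0, u≡3; β=1, v≡1 (mod 7); (3|7)=-1, (1|7)=+1; sign (−1)^0·-1^1·+1^0 = -1.
(a,b)_∞: sgn(3)=+, sgn(-15015)=−, so +1.
(a,b)_5: α=0, u≡3; β=1, v≡3 (mod 5); (3|5)=-1, (3|5)=-1; sign (−1)^0·-1^1·-1^0 = -1.
Ram(3, -15015) = {5, 7}; no ℚ_5-point on the conic.

[5, 7]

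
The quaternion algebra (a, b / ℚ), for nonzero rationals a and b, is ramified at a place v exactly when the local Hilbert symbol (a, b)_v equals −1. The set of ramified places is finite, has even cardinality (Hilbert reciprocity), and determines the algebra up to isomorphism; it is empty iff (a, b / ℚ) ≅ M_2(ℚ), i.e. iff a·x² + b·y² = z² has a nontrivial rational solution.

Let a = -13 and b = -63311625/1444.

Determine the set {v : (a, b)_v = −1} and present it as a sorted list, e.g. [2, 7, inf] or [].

(a, b) ≡ (-13, -185) mod (ℚ^×)²; places V = {2, 3, 5, 13, 19, 37, ∞}.
(a,b)_19: α=0, u≡6; β=-2, v≡1 (mod 19); (6|19)=+1, (1|19)=+1; sign (−1)^0·+1^-2·+1^0 = +1.
(a,b)_37: α=0, u≡24; β=1, v≡14 (mod 37); (24|37)=-1, (14|37)=-1; sign (−1)^0·-1^1·-1^0 = -1.
(a,b)_∞: sgn(-13)=−, sgn(-185)=−, so -1.
(a,b)_13: α=1, u≡12; β=2, v≡9 (mod 13); (12|13)=+1, (9|13)=+1; sign (−1)^0·+1^2·+1^1 = +1.
(a,b)_3: α=0, u≡2; β=4, v≡1 (mod 3); (2|3)=-1, (1|3)=+1; sign (−1)^0·-1^4·+1^0 = +1.
(a,b)_5: α=0, u≡2; β=3, v≡3 (mod 5); (2|5)=-1, (3|5)=-1; sign (−1)^0·-1^3·-1^0 = -1.
(a,b)_2: α=0, β=-2; u≡3, v≡7 (mod 8); ε(u)ε(v)=1·1, αω(v)=0·0, βω(u)=-2·1; sum ≡ 1  ⇒  -1.
|Ram(-13, -185)| = 4, even; anisotropic at {2, 5, 37, ∞}.

[2, 5, 37, inf]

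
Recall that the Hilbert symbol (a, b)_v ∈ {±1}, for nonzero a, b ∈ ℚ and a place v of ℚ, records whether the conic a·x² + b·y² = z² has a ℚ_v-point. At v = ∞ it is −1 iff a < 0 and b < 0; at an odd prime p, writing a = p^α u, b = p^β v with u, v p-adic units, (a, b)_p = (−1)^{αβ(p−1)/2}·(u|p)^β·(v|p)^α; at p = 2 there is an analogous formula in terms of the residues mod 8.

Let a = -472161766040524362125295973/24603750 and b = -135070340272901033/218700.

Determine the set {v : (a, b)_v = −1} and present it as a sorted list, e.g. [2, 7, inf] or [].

[2, 3, 13, inf]

(a, b) ≡ (-798, -13299) mod (ℚ^×)²; places V = {2, 3, 5, 7, 11, 13, 19, 31, ∞}.
(a,b)_13: α=2, u≡7; β=1, v≡3 (mod 13); (7|13)=-1, (3|13)=+1; sign (−1)^0·-1^1·+1^2 = -1.
(a,b)_∞: sgn(-798)=−, sgn(-13299)=−, so -1.
(a,b)_2: α=-1, β=-2; u≡1, v≡5 (mod 8); ε(u)ε(v)=0·0, αω(v)=-1·1, βω(u)=-2·0; sum ≡ 1  ⇒  -1.
(a,b)_5: α=-4, u≡2; β=-2, v≡4 (mod 5); (2|5)=-1, (4|5)=+1; sign (−1)^0·-1^-2·+1^-4 = +1.
(a,b)_11: α=8, u≡9; β=5, v≡3 (mod 11); (9|11)=+1, (3|11)=+1; sign (−1)^0·+1^5·+1^8 = +1.
(a,b)_3: α=-9, u≡1; β=-7, v≡1 (mod 3); (1|3)=+1, (1|3)=+1; sign (−1)^1·+1^-7·+1^-9 = -1.
(a,b)_31: α=2, u≡20; β=1, v≡20 (mod 31); (20|31)=+1, (20|31)=+1; sign (−1)^0·+1^1·+1^2 = +1.
(a,b)_7: α=11, u≡6; β=8, v≡4 (mod 7); (6|7)=-1, (4|7)=+1; sign (−1)^0·-1^8·+1^11 = +1.
(a,b)_19: α=3, u≡15; β=2, v≡11 (mod 19); (15|19)=-1, (11|19)=+1; sign (−1)^0·-1^2·+1^3 = +1.
(-798, -13299 / ℚ) ramifies at {2, 3, 13, ∞}: a division algebra.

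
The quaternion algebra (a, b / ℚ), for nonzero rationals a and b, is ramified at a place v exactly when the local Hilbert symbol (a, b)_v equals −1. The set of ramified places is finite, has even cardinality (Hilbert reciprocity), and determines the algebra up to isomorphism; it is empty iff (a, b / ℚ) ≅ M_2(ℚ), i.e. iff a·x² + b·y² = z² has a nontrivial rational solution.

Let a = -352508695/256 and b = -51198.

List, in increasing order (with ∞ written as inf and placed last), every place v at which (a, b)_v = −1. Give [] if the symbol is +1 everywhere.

(a, b) ≡ (-59455, -51198) mod (ℚ^×)²; places V = {2, 3, 5, 7, 11, 23, 47, 53, ∞}.
(a,b)_47: α=1, u≡17; β=0, v≡32 (mod 47); (17|47)=+1, (32|47)=+1; sign (−1)^0·+1^0·+1^1 = +1.
(a,b)_53: α=0, u≡38; β=1, v≡41 (mod 53); (38|53)=+1, (41|53)=-1; sign (−1)^0·+1^1·-1^0 = +1.
(a,b)_2: α=-8, β=1; u≡1, v≡1 (mod 8); ε(u)ε(v)=0·0, αω(v)=-8·0, βω(u)=1·0; sum ≡ 0  ⇒  +1.
(a,b)_5: α=1, u≡1; β=0, v≡2 (mod 5); (1|5)=+1, (2|5)=-1; sign (−1)^0·+1^0·-1^1 = -1.
(a,b)_23: α=1, u≡15; β=1, v≡5 (mod 23); (15|23)=-1, (5|23)=-1; sign (−1)^1·-1^1·-1^1 = -1.
(a,b)_7: α=2, u≡5; β=1, v≡1 (mod 7); (5|7)=-1, (1|7)=+1; sign (−1)^0·-1^1·+1^2 = -1.
(a,b)_3: α=0, u≡2; β=1, v≡1 (mod 3); (2|3)=-1, (1|3)=+1; sign (−1)^0·-1^1·+1^0 = -1.
(a,b)_11: α=3, u≡8; β=0, v≡7 (mod 11); (8|11)=-1, (7|11)=-1; sign (−1)^0·-1^0·-1^3 = -1.
(a,b)_∞: sgn(-59455)=−, sgn(-51198)=−, so -1.
Ram(-59455, -51198) = {3, 5, 7, 11, 23, ∞}; no ℚ_3-point on the conic.

[3, 5, 7, 11, 23, inf]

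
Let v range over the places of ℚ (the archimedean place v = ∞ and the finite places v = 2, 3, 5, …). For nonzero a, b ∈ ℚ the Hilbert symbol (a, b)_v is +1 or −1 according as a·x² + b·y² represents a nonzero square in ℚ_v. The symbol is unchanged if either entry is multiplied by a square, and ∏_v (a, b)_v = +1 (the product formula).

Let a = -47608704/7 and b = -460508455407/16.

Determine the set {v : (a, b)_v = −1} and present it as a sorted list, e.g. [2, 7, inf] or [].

(a, b) ≡ (-2002, -3927) mod (ℚ^×)²; places V = {2, 3, 7, 11, 13, 17, ∞}.
(a,b)_11: α=1, u≡1; β=1, v≡8 (mod 11); (1|11)=+1, (8|11)=-1; sign (−1)^1·+1^1·-1^1 = +1.
(a,b)_17: α=2, u≡4; β=3, v≡11 (mod 17); (4|17)=+1, (11|17)=-1; sign (−1)^0·+1^3·-1^2 = +1.
(a,b)_∞: sgn(-2002)=−, sgn(-3927)=−, so -1.
(a,b)_7: α=-1, u≡4; β=5, v≡6 (mod 7); (4|7)=+1, (6|7)=-1; sign (−1)^1·+1^5·-1^-1 = +1.
(a,b)_3: α=2, u≡2; β=1, v≡2 (mod 3); (2|3)=-1, (2|3)=-1; sign (−1)^0·-1^1·-1^2 = -1.
(a,b)_2: α=7, β=-4; u≡7, v≡1 (mod 8); ε(u)ε(v)=1·0, αω(v)=7·0, βω(u)=-4·0; sum ≡ 0  ⇒  +1.
(a,b)_13: α=1, u≡5; β=2, v≡4 (mod 13); (5|13)=-1, (4|13)=+1; sign (−1)^0·-1^2·+1^1 = +1.
Ram(-2002, -3927) = {3, ∞}; no ℚ_3-point on the conic.

[3, inf]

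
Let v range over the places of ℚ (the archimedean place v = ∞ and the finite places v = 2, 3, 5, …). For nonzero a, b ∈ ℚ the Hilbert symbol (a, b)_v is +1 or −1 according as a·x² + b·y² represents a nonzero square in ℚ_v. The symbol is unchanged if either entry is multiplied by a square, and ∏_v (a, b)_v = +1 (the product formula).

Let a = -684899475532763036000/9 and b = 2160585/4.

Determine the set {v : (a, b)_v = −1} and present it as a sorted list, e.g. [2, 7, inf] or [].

Mod squares: a ≡ -41990, b ≡ 665. Check v ∈ {∞, 2, 3, 5, 7, 13, 17, 19}.
v=2: v_2(a)=5, v_2(b)=-2; units ≡ 5, 1 (mod 8); ε·ε+αω+βω = 0·0+5·0+-2·1 ≡ 0  ⇒  (a,b)_2 = +1.
v=13: a=13^1·(≡2), b=13^0·(≡6) mod 13; (2|13)=-1, (6|13)=-1; (−1)^{1·0·6}·(-1)^0·(-1)^1 = -1.
v=19: a=19^9·(≡8), b=19^3·(≡17) mod 19; (8|19)=-1, (17|19)=+1; (−1)^{9·3·9}·(-1)^3·(+1)^9 = +1.
v=17: a=17^1·(≡14), b=17^0·(≡1) mod 17; (14|17)=-1, (1|17)=+1; (−1)^{1·0·8}·(-1)^0·(+1)^1 = +1.
v=∞: -41990 < 0 and 665 > 0  ⇒  (a,b)_∞ = +1.
v=5: a=5^3·(≡3), b=5^1·(≡3) mod 5; (3|5)=-1, (3|5)=-1; (−1)^{3·1·2}·(-1)^1·(-1)^3 = +1.
v=7: a=7^4·(≡6), b=7^1·(≡1) mod 7; (6|7)=-1, (1|7)=+1; (−1)^{4·1·3}·(-1)^1·(+1)^4 = -1.
v=3: a=3^-2·(≡1), b=3^2·(≡2) mod 3; (1|3)=+1, (2|3)=-1; (−1)^{-2·2·1}·(+1)^2·(-1)^-2 = +1.
|Ram(-41990, 665)| = 2, even; anisotropic at {7, 13}.

[7, 13]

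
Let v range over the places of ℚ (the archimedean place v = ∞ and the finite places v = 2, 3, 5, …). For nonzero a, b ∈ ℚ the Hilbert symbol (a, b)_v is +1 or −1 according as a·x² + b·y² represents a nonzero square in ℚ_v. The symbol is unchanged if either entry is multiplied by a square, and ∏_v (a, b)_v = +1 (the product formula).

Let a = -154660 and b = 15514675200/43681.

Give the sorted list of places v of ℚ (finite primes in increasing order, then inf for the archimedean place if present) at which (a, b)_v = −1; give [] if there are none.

Mod squares: a ≡ -38665, b ≡ 7482. Check v ∈ {∞, 2, 3, 5, 11, 19, 29, 37, 43}.
v=2: v_2(a)=2, v_2(b)=11; units ≡ 7, 5 (mod 8); ε·ε+αω+βω = 1·0+2·1+11·0 ≡ 0  ⇒  (a,b)_2 = +1.
v=3: a=3^0·(≡2), b=3^5·(≡1) mod 3; (2|3)=-1, (1|3)=+1; (−1)^{0·5·1}·(-1)^5·(+1)^0 = -1.
v=∞: -38665 < 0 and 7482 > 0  ⇒  (a,b)_∞ = +1.
v=29: a=29^0·(≡26), b=29^1·(≡11) mod 29; (26|29)=-1, (11|29)=-1; (−1)^{0·1·14}·(-1)^1·(-1)^0 = -1.
v=37: a=37^1·(≡1), b=37^0·(≡14) mod 37; (1|37)=+1, (14|37)=-1; (−1)^{1·0·18}·(+1)^0·(-1)^1 = -1.
v=5: a=5^1·(≡3), b=5^2·(≡3) mod 5; (3|5)=-1, (3|5)=-1; (−1)^{1·2·2}·(-1)^2·(-1)^1 = -1.
v=11: a=11^1·(≡9), b=11^-2·(≡10) mod 11; (9|11)=+1, (10|11)=-1; (−1)^{1·-2·5}·(+1)^-2·(-1)^1 = -1.
v=43: a=43^0·(≡11), b=43^1·(≡3) mod 43; (11|43)=+1, (3|43)=-1; (−1)^{0·1·21}·(+1)^1·(-1)^0 = +1.
v=19: a=19^1·(≡11), b=19^-2·(≡18) mod 19; (11|19)=+1, (18|19)=-1; (−1)^{1·-2·9}·(+1)^-2·(-1)^1 = -1.
Ram(-38665, 7482) = {3, 5, 11, 19, 29, 37}; no ℚ_3-point on the conic.

[3, 5, 11, 19, 29, 37]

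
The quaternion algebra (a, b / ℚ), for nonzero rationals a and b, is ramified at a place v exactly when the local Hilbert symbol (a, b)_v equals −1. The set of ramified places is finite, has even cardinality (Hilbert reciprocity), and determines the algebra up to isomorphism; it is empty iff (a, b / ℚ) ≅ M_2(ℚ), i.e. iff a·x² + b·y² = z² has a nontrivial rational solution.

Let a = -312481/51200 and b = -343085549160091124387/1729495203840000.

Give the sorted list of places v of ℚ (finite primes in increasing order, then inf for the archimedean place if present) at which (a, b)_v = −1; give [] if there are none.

[2, 7, 23, 29, 37, inf]

(a, b) ≡ (-2, -1900283) mod (ℚ^×)²; places V = {2, 3, 5, 7, 11, 13, 19, 23, 29, 37, 43, ∞}.
(a,b)_37: α=0, u≡2; β=1, v≡16 (mod 37); (2|37)=-1, (16|37)=+1; sign (−1)^0·-1^1·+1^0 = -1.
(a,b)_7: α=0, u≡3; β=1, v≡6 (mod 7); (3|7)=-1, (6|7)=-1; sign (−1)^0·-1^1·-1^0 = -1.
(a,b)_∞: sgn(-2)=−, sgn(-1900283)=−, so -1.
(a,b)_13: α=2, u≡6; β=4, v≡8 (mod 13); (6|13)=-1, (8|13)=-1; sign (−1)^0·-1^4·-1^2 = +1.
(a,b)_29: α=0, u≡17; β=1, v≡6 (mod 29); (17|29)=-1, (6|29)=+1; sign (−1)^0·-1^1·+1^0 = -1.
(a,b)_2: α=-11, β=-18; u≡7, v≡5 (mod 8); ε(u)ε(v)=1·0, αω(v)=-11·1, βω(u)=-18·0; sum ≡ 1  ⇒  -1.
(a,b)_23: α=0, u≡10; β=1, v≡1 (mod 23); (10|23)=-1, (1|23)=+1; sign (−1)^0·-1^1·+1^0 = -1.
(a,b)_11: α=0, u≡3; β=1, v≡7 (mod 11); (3|11)=+1, (7|11)=-1; sign (−1)^0·+1^1·-1^0 = +1.
(a,b)_5: α=-2, u≡3; β=-4, v≡2 (mod 5); (3|5)=-1, (2|5)=-1; sign (−1)^0·-1^-4·-1^-2 = +1.
(a,b)_3: α=0, u≡1; β=-4, v≡1 (mod 3); (1|3)=+1, (1|3)=+1; sign (−1)^0·+1^-4·+1^0 = +1.
(a,b)_19: α=0, u≡9; β=-4, v≡2 (mod 19); (9|19)=+1, (2|19)=-1; sign (−1)^0·+1^-4·-1^0 = +1.
(a,b)_43: α=2, u≡13; β=6, v≡13 (mod 43); (13|43)=+1, (13|43)=+1; sign (−1)^0·+1^6·+1^2 = +1.
|Ram(-2, -1900283)| = 6, even; anisotropic at {2, 7, 23, 29, 37, ∞}.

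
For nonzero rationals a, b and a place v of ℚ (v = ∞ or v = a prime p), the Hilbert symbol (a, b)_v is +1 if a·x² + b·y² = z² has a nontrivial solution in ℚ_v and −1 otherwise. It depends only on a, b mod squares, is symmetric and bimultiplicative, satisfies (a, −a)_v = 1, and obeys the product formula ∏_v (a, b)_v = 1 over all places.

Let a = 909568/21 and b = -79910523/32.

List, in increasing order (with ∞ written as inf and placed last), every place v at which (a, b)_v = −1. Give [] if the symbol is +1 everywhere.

(a, b) ≡ (74613, -1254) mod (ℚ^×)²; places V = {2, 3, 7, 11, 17, 19, ∞}.
(a,b)_∞: sgn(74613)=+, sgn(-1254)=−, so +1.
(a,b)_3: α=-1, u≡1; β=3, v≡2 (mod 3); (1|3)=+1, (2|3)=-1; sign (−1)^1·+1^3·-1^-1 = +1.
(a,b)_11: α=1, u≡10; β=1, v≡6 (mod 11); (10|11)=-1, (6|11)=-1; sign (−1)^1·-1^1·-1^1 = -1.
(a,b)_7: α=-1, u≡3; β=2, v≡3 (mod 7); (3|7)=-1, (3|7)=-1; sign (−1)^0·-1^2·-1^-1 = -1.
(a,b)_2: α=8, β=-5; u≡5, v≡5 (mod 8); ε(u)ε(v)=0·0, αω(v)=8·1, βω(u)=-5·1; sum ≡ 1  ⇒  -1.
(a,b)_17: α=1, u≡14; β=2, v≡1 (mod 17); (14|17)=-1, (1|17)=+1; sign (−1)^0·-1^2·+1^1 = +1.
(a,b)_19: α=1, u≡15; β=1, v≡12 (mod 19); (15|19)=-1, (12|19)=-1; sign (−1)^1·-1^1·-1^1 = -1.
|Ram(74613, -1254)| = 4, even; anisotropic at {2, 7, 11, 19}.

[2, 7, 11, 19]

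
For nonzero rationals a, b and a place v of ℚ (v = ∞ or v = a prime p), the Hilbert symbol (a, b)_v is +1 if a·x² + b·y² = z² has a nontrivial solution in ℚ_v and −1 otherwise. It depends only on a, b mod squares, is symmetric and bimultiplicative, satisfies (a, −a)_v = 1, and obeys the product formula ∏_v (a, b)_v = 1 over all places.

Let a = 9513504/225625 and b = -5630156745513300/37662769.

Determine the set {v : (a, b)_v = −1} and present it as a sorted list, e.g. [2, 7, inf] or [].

[2, 3]

Mod squares: a ≡ 546, b ≡ -13. Check v ∈ {∞, 2, 3, 5, 7, 11, 13, 17, 19}.
v=5: a=5^-4·(≡4), b=5^2·(≡2) mod 5; (4|5)=+1, (2|5)=-1; (−1)^{-4·2·2}·(+1)^2·(-1)^-4 = +1.
v=2: v_2(a)=5, v_2(b)=2; units ≡ 1, 3 (mod 8); ε·ε+αω+βω = 0·1+5·1+2·0 ≡ 1  ⇒  (a,b)_2 = -1.
v=7: a=7^1·(≡1), b=7^4·(≡2) mod 7; (1|7)=+1, (2|7)=+1; (−1)^{1·4·3}·(+1)^4·(+1)^1 = +1.
v=3: a=3^3·(≡2), b=3^6·(≡2) mod 3; (2|3)=-1, (2|3)=-1; (−1)^{3·6·1}·(-1)^6·(-1)^3 = -1.
v=∞: 546 > 0 and -13 < 0  ⇒  (a,b)_∞ = +1.
v=13: a=13^1·(≡9), b=13^3·(≡4) mod 13; (9|13)=+1, (4|13)=+1; (−1)^{1·3·6}·(+1)^3·(+1)^1 = +1.
v=19: a=19^-2·(≡12), b=19^-4·(≡9) mod 19; (12|19)=-1, (9|19)=+1; (−1)^{-2·-4·9}·(-1)^-4·(+1)^-2 = +1.
v=17: a=17^0·(≡15), b=17^-2·(≡1) mod 17; (15|17)=+1, (1|17)=+1; (−1)^{0·-2·8}·(+1)^-2·(+1)^0 = +1.
v=11: a=11^2·(≡10), b=11^4·(≡5) mod 11; (10|11)=-1, (5|11)=+1; (−1)^{2·4·5}·(-1)^4·(+1)^2 = +1.
Ram(546, -13) = {2, 3}; no ℚ_2-point on the conic.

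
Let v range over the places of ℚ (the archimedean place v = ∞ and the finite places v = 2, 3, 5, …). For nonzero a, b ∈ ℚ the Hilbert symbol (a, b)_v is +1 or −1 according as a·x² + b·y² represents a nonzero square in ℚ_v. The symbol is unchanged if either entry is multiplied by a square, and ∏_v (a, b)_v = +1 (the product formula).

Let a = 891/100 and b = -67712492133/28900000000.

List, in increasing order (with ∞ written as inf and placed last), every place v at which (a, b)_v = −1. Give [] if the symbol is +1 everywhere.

(a, b) ≡ (11, -13) mod (ℚ^×)²; places V = {2, 3, 5, 11, 13, 17, ∞}.
(a,b)_17: α=0, u≡5; β=-2, v≡9 (mod 17); (5|17)=-1, (9|17)=+1; sign (−1)^0·-1^-2·+1^0 = +1.
(a,b)_∞: sgn(11)=+, sgn(-13)=−, so +1.
(a,b)_3: α=4, u≡2; β=16, v≡2 (mod 3); (2|3)=-1, (2|3)=-1; sign (−1)^0·-1^16·-1^4 = +1.
(a,b)_13: α=0, u≡8; β=1, v≡1 (mod 13); (8|13)=-1, (1|13)=+1; sign (−1)^0·-1^1·+1^0 = -1.
(a,b)_11: α=1, u≡4; β=2, v≡9 (mod 11); (4|11)=+1, (9|11)=+1; sign (−1)^0·+1^2·+1^1 = +1.
(a,b)_2: α=-2, β=-8; u≡3, v≡3 (mod 8); ε(u)ε(v)=1·1, αω(v)=-2·1, βω(u)=-8·1; sum ≡ 1  ⇒  -1.
(a,b)_5: α=-2, u≡4; β=-8, v≡3 (mod 5); (4|5)=+1, (3|5)=-1; sign (−1)^0·+1^-8·-1^-2 = +1.
Ram(11, -13) = {2, 13}; no ℚ_2-point on the conic.

[2, 13]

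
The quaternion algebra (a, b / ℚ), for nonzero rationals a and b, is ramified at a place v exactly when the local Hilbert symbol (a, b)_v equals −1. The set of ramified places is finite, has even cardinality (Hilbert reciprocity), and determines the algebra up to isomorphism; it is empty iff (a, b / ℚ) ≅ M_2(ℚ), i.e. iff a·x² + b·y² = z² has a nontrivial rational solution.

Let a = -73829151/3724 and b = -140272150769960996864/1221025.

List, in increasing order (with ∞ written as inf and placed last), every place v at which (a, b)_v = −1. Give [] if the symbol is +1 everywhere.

Mod squares: a ≡ -17317949, b ≡ -5776038212021. Check v ∈ {∞, 2, 3, 5, 7, 11, 13, 17, 19, 29, 31, 41, 43, 47, 53}.
v=11: a=11^1·(≡5), b=11^3·(≡3) mod 11; (5|11)=+1, (3|11)=+1; (−1)^{1·3·5}·(+1)^3·(+1)^1 = -1.
v=29: a=29^0·(≡15), b=29^1·(≡24) mod 29; (15|29)=-1, (24|29)=+1; (−1)^{0·1·14}·(-1)^1·(+1)^0 = -1.
v=17: a=17^0·(≡13), b=17^-2·(≡11) mod 17; (13|17)=+1, (11|17)=-1; (−1)^{0·-2·8}·(+1)^-2·(-1)^0 = +1.
v=13: a=13^0·(≡12), b=13^-2·(≡4) mod 13; (12|13)=+1, (4|13)=+1; (−1)^{0·-2·6}·(+1)^-2·(+1)^0 = +1.
v=∞: -17317949 < 0 and -5776038212021 < 0  ⇒  (a,b)_∞ = -1.
v=31: a=31^0·(≡27), b=31^1·(≡21) mod 31; (27|31)=-1, (21|31)=-1; (−1)^{0·1·15}·(-1)^1·(-1)^0 = -1.
v=2: v_2(a)=-2, v_2(b)=12; units ≡ 3, 3 (mod 8); ε·ε+αω+βω = 1·1+-2·1+12·1 ≡ 1  ⇒  (a,b)_2 = -1.
v=43: a=43^1·(≡36), b=43^1·(≡10) mod 43; (36|43)=+1, (10|43)=+1; (−1)^{1·1·21}·(+1)^1·(+1)^1 = -1.
v=47: a=47^1·(≡30), b=47^1·(≡29) mod 47; (30|47)=-1, (29|47)=-1; (−1)^{1·1·23}·(-1)^1·(-1)^1 = -1.
v=53: a=53^0·(≡46), b=53^1·(≡22) mod 53; (46|53)=+1, (22|53)=-1; (−1)^{0·1·26}·(+1)^1·(-1)^0 = +1.
v=19: a=19^-1·(≡7), b=19^1·(≡8) mod 19; (7|19)=+1, (8|19)=-1; (−1)^{-1·1·9}·(+1)^1·(-1)^-1 = +1.
v=5: a=5^0·(≡1), b=5^-2·(≡1) mod 5; (1|5)=+1, (1|5)=+1; (−1)^{0·-2·2}·(+1)^-2·(+1)^0 = +1.
v=7: a=7^-2·(≡4), b=7^3·(≡6) mod 7; (4|7)=+1, (6|7)=-1; (−1)^{-2·3·3}·(+1)^3·(-1)^-2 = +1.
v=41: a=41^1·(≡28), b=41^1·(≡16) mod 41; (28|41)=-1, (16|41)=+1; (−1)^{1·1·20}·(-1)^1·(+1)^1 = -1.
v=3: a=3^4·(≡1), b=3^0·(≡1) mod 3; (1|3)=+1, (1|3)=+1; (−1)^{4·0·1}·(+1)^0·(+1)^4 = +1.
|Ram(-17317949, -5776038212021)| = 8, even; anisotropic at {2, 11, 29, 31, 41, 43, 47, ∞}.

[2, 11, 29, 31, 41, 43, 47, inf]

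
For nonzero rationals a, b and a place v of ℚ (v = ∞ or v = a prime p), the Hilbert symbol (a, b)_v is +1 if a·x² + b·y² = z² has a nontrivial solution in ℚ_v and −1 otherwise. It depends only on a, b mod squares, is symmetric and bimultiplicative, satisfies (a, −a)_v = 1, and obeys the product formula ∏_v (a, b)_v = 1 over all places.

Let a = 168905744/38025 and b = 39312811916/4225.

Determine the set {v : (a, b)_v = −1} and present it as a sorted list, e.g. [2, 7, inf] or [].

(a, b) ≡ (215441, 11339) mod (ℚ^×)²; places V = {2, 3, 5, 7, 13, 17, 19, 23, 29, ∞}.
(a,b)_3: α=-2, u≡2; β=0, v≡2 (mod 3); (2|3)=-1, (2|3)=-1; sign (−1)^0·-1^0·-1^-2 = +1.
(a,b)_19: α=1, u≡3; β=2, v≡3 (mod 19); (3|19)=-1, (3|19)=-1; sign (−1)^0·-1^2·-1^1 = -1.
(a,b)_5: α=-2, u≡4; β=-2, v≡4 (mod 5); (4|5)=+1, (4|5)=+1; sign (−1)^0·+1^-2·+1^-2 = +1.
(a,b)_13: α=-2, u≡5; β=-2, v≡12 (mod 13); (5|13)=-1, (12|13)=+1; sign (−1)^0·-1^-2·+1^-2 = +1.
(a,b)_7: α=2, u≡4; β=4, v≡3 (mod 7); (4|7)=+1, (3|7)=-1; sign (−1)^0·+1^4·-1^2 = +1.
(a,b)_∞: sgn(215441)=+, sgn(11339)=+, so +1.
(a,b)_23: α=1, u≡2; β=1, v≡15 (mod 23); (2|23)=+1, (15|23)=-1; sign (−1)^1·+1^1·-1^1 = +1.
(a,b)_2: α=4, β=2; u≡1, v≡3 (mod 8); ε(u)ε(v)=0·1, αω(v)=4·1, βω(u)=2·0; sum ≡ 0  ⇒  +1.
(a,b)_29: α=1, u≡25; β=1, v≡2 (mod 29); (25|29)=+1, (2|29)=-1; sign (−1)^0·+1^1·-1^1 = -1.
(a,b)_17: α=1, u≡13; β=1, v≡2 (mod 17); (13|17)=+1, (2|17)=+1; sign (−1)^0·+1^1·+1^1 = +1.
Ram(215441, 11339) = {19, 29}; no ℚ_19-point on the conic.

[19, 29]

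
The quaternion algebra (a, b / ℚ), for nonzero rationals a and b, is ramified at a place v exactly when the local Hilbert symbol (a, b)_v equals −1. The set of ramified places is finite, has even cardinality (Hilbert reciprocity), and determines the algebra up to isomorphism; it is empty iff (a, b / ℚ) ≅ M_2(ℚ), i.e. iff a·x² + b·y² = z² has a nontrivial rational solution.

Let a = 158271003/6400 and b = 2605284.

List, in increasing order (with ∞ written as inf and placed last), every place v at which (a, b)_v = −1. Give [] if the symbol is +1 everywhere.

(a, b) ≡ (24123, 8041) mod (ℚ^×)²; places V = {2, 3, 5, 11, 17, 43, ∞}.
(a,b)_3: α=9, u≡1; β=4, v≡1 (mod 3); (1|3)=+1, (1|3)=+1; sign (−1)^0·+1^4·+1^9 = +1.
(a,b)_17: α=1, u≡16; β=1, v≡14 (mod 17); (16|17)=+1, (14|17)=-1; sign (−1)^0·+1^1·-1^1 = -1.
(a,b)_11: α=1, u≡1; β=1, v≡3 (mod 11); (1|11)=+1, (3|11)=+1; sign (−1)^1·+1^1·+1^1 = -1.
(a,b)_5: α=-2, u≡3; β=0, v≡4 (mod 5); (3|5)=-1, (4|5)=+1; sign (−1)^0·-1^0·+1^-2 = +1.
(a,b)_∞: sgn(24123)=+, sgn(8041)=+, so +1.
(a,b)_2: α=-8, β=2; u≡3, v≡1 (mod 8); ε(u)ε(v)=1·0, αω(v)=-8·0, βω(u)=2·1; sum ≡ 0  ⇒  +1.
(a,b)_43: α=1, u≡42; β=1, v≡1 (mod 43); (42|43)=-1, (1|43)=+1; sign (−1)^1·-1^1·+1^1 = +1.
|Ram(24123, 8041)| = 2, even; anisotropic at {11, 17}.

[11, 17]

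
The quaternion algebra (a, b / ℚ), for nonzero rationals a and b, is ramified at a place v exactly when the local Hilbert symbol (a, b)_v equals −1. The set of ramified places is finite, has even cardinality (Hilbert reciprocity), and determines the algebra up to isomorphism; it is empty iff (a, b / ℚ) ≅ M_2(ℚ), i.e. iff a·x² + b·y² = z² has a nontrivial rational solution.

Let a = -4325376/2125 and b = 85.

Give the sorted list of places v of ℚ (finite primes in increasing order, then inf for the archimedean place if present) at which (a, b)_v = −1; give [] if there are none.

(a, b) ≡ (-5610, 85) mod (ℚ^×)²; places V = {2, 3, 5, 11, 17, ∞}.
(a,b)_2: α=17, β=0; u≡3, v≡5 (mod 8); ε(u)ε(v)=1·0, αω(v)=17·1, βω(u)=0·1; sum ≡ 1  ⇒  -1.
(a,b)_11: α=1, u≡6; β=0, v≡8 (mod 11); (6|11)=-1, (8|11)=-1; sign (−1)^0·-1^0·-1^1 = -1.
(a,b)_3: α=1, u≡2; β=0, v≡1 (mod 3); (2|3)=-1, (1|3)=+1; sign (−1)^0·-1^0·+1^1 = +1.
(a,b)_5: α=-3, u≡2; β=1, v≡2 (mod 5); (2|5)=-1, (2|5)=-1; sign (−1)^0·-1^1·-1^-3 = +1.
(a,b)_17: α=-1, u≡6; β=1, v≡5 (mod 17); (6|17)=-1, (5|17)=-1; sign (−1)^0·-1^1·-1^-1 = +1.
(a,b)_∞: sgn(-5610)=−, sgn(85)=+, so +1.
Ram(-5610, 85) = {2, 11}; no ℚ_2-point on the conic.

[2, 11]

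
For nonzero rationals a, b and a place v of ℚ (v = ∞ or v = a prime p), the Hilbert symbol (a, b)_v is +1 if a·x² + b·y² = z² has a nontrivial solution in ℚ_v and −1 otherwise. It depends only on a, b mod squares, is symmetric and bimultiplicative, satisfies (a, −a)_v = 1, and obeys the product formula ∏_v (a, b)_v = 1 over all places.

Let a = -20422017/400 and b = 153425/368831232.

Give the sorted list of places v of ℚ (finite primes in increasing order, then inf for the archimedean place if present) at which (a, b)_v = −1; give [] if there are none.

[2, 19]

Mod squares: a ≡ -18753, b ≡ 51. Check v ∈ {∞, 2, 3, 5, 7, 11, 17, 19, 47}.
v=5: a=5^-2·(≡3), b=5^2·(≡1) mod 5; (3|5)=-1, (1|5)=+1; (−1)^{-2·2·2}·(-1)^2·(+1)^-2 = +1.
v=2: v_2(a)=-4, v_2(b)=-8; units ≡ 7, 3 (mod 8); ε·ε+αω+βω = 1·1+-4·1+-8·0 ≡ 1  ⇒  (a,b)_2 = -1.
v=11: a=11^2·(≡10), b=11^-2·(≡2) mod 11; (10|11)=-1, (2|11)=-1; (−1)^{2·-2·5}·(-1)^-2·(-1)^2 = +1.
v=∞: -18753 < 0 and 51 > 0  ⇒  (a,b)_∞ = +1.
v=3: a=3^3·(≡1), b=3^-5·(≡2) mod 3; (1|3)=+1, (2|3)=-1; (−1)^{3·-5·1}·(+1)^-5·(-1)^3 = +1.
v=47: a=47^1·(≡8), b=47^0·(≡17) mod 47; (8|47)=+1, (17|47)=+1; (−1)^{1·0·23}·(+1)^0·(+1)^1 = +1.
v=19: a=19^1·(≡6), b=19^2·(≡13) mod 19; (6|19)=+1, (13|19)=-1; (−1)^{1·2·9}·(+1)^2·(-1)^1 = -1.
v=17: a=17^0·(≡13), b=17^1·(≡12) mod 17; (13|17)=+1, (12|17)=-1; (−1)^{0·1·8}·(+1)^1·(-1)^0 = +1.
v=7: a=7^1·(≡1), b=7^-2·(≡4) mod 7; (1|7)=+1, (4|7)=+1; (−1)^{1·-2·3}·(+1)^-2·(+1)^1 = +1.
Ram(-18753, 51) = {2, 19}; no ℚ_2-point on the conic.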